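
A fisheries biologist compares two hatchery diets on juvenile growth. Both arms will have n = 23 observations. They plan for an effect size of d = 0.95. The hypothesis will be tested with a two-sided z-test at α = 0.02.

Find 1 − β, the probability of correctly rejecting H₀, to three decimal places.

Power ≈ 0.815

Noncentrality parameter: δ = d·√(n/2) = 0.95 × √(23/2) = 3.2216
Two-sided α = 0.02 → critical value z_{0.01} = 2.326.
Power = Φ(δ − 2.326) + Φ(−δ − 2.326) = Φ(0.895) + Φ(-5.548) = 0.8147 + 0.0000 = 0.8147.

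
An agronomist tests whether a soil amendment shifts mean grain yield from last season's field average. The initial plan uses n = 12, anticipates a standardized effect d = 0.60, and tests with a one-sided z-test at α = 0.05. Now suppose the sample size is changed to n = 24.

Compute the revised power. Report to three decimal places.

With n = 24: δ = d·√n = 0.60 × √24 = 2.9394. Critical value z_{0.05} = 1.645.
Revised power = P(Z > 1.645 − δ) = Φ(1.295) = 0.9023.

Power ≈ 0.902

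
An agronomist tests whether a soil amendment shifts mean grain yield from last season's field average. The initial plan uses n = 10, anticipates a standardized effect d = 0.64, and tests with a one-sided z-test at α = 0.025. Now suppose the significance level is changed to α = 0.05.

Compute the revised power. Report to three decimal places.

δ = d·√n = 0.64 × √10 = 2.0239 (unchanged). New critical value: z_{0.05} = 1.645.
Revised power = P(Z > 1.645 − δ) = Φ(0.379) = 0.6477.

Power ≈ 0.648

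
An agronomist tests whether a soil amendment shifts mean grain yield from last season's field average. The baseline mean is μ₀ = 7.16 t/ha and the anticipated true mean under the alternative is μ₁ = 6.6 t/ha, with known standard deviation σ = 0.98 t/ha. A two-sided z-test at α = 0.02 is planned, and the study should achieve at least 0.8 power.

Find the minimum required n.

n = 31

Standardized effect: d = |μ₁ − μ₀| / σ = |6.6 − 7.16| / 0.98 = 0.5714
For power 0.8 need Φ(δ − z_{0.01}) = 0.8, so δ = z_{0.01} + z_{0.20} = 2.326 + 0.842 = 3.168.
(Ignoring the negligible lower-tail rejection probability gives the usual closed-form inversion.)
δ = d·√n ⇒ n = (δ/d)² = (3.168 / 0.5714)² = 30.74.
Round up to the next whole unit.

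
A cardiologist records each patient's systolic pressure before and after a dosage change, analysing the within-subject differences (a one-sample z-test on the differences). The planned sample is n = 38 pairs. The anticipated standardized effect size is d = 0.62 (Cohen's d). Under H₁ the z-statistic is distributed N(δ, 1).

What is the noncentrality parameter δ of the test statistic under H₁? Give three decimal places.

δ = d·√n = 0.62 × √38 = 3.8219

δ ≈ 3.822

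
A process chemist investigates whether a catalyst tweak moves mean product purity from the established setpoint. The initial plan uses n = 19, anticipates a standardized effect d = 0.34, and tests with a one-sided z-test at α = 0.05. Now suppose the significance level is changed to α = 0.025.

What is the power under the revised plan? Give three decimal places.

Power ≈ 0.316

δ = d·√n = 0.34 × √19 = 1.4820 (unchanged). New critical value: z_{0.025} = 1.960.
Revised power = P(Z > 1.960 − δ) = Φ(-0.478) = 0.3163.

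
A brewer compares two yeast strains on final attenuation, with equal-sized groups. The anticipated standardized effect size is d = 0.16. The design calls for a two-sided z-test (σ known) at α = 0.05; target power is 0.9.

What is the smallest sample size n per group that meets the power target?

n = 821 per group

For power 0.9 need Φ(δ − z_{0.025}) = 0.9, so δ = z_{0.025} + z_{0.10} = 1.960 + 1.282 = 3.242.
(For δ > 0 the lower-tail rejection region contributes negligibly to power, so the one-term inversion is standard.)
δ = d·√(n/2) ⇒ n = 2(δ/d)² = 2 × (3.242 / 0.16)² = 820.89.
Round up to the next whole unit.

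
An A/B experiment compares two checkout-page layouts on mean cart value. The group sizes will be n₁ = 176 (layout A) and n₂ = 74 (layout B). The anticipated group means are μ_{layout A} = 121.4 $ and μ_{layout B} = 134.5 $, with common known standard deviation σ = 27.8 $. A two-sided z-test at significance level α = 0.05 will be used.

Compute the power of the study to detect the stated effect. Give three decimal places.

Standardized effect: d = |μ_{layout A} − μ_{layout B}| / σ = |121.4 − 134.5| / 27.8 = 0.4712
Noncentrality parameter: λ = d / √(1/n₁ + 1/n₂) = 0.4712 / √(1/176 + 1/74) = 3.4012
Two-sided α = 0.05 → critical value z_{0.025} = 1.960.
Power = Φ(λ − 1.960) + Φ(−λ − 1.960) = Φ(1.441) + Φ(-5.361) = 0.9252 + 0.0000 = 0.9252.

Power ≈ 0.925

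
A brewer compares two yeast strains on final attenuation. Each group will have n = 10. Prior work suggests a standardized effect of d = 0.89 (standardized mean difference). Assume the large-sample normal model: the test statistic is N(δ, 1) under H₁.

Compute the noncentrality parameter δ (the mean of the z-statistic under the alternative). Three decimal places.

δ ≈ 1.990

δ = d·√(n/2) = 0.89 × √(10/2) = 1.9901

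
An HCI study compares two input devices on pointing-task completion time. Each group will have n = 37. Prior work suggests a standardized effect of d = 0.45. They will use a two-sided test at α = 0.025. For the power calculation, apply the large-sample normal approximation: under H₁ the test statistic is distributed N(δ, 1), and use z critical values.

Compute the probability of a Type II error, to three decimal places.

Noncentrality parameter: δ = d·√(n/2) = 0.45 × √(37/2) = 1.9355
Critical value for a two-sided test at α = 0.025: z_{α/2} = 2.241.
Power = Φ(δ − 2.241) + Φ(−δ − 2.241) = Φ(-0.306) + Φ(-4.177) = 0.3798 + 0.0000 = 0.3799.
Type II error: β = 1 − power = 1 − 0.3799 = 0.6201.

β ≈ 0.620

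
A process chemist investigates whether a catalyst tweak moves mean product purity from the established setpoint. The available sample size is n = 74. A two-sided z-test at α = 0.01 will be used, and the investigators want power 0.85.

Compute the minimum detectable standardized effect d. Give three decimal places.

d ≈ 0.420

Required noncentrality: δ = z_{0.005} + z_{0.15} = 2.576 + 1.036 = 3.612.
(The second rejection-region term Φ(−δ − z_{α/2}) is negligible and dropped.)
δ = d·√n ⇒ d = δ/√n = 3.612/√74 = 0.4199.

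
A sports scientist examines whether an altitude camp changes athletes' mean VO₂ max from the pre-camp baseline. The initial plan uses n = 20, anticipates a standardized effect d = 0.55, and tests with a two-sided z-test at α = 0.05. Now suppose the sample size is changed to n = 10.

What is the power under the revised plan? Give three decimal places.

With n = 10: δ = d·√n = 0.55 × √10 = 1.7393. Critical value z_{0.025} = 1.960.
Revised power = Φ(δ − 1.960) + Φ(−δ − 1.960) = Φ(-0.221) + Φ(-3.699) = 0.4127 + 0.0001 = 0.4128.

Power ≈ 0.413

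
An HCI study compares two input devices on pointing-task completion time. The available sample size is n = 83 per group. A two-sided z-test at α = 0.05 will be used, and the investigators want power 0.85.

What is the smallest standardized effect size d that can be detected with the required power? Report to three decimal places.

Required noncentrality: δ = z_{0.025} + z_{0.15} = 1.960 + 1.036 = 2.996.
(Lower-tail contribution to power is negligible for δ > 0.)
δ = d·√(n/2) ⇒ d = δ/√(n/2) = 2.996/√(83/2) = 0.4651.

d ≈ 0.465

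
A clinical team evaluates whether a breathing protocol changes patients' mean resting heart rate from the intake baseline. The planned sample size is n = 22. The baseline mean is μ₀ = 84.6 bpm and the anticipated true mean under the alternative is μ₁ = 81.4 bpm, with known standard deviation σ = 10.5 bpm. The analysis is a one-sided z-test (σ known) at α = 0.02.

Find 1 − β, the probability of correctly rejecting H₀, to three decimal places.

Standardized effect: d = |μ₁ − μ₀| / σ = |81.4 − 84.6| / 10.5 = 0.3048
Noncentrality parameter: δ = d·√n = 0.3048 × √22 = 1.4295
Critical value for a one-sided test at α = 0.02: z_α = 2.054.
Power = P(Z > 2.054 − δ) = Φ(-0.624) = 0.2662.

Power ≈ 0.266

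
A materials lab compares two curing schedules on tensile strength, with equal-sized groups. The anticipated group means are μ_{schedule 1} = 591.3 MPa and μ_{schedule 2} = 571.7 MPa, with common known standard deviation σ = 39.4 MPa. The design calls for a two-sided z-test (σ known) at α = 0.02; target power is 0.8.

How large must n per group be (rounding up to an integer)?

n = 82 per group

Standardized effect: d = |μ_{schedule 1} − μ_{schedule 2}| / σ = |591.3 − 571.7| / 39.4 = 0.4975
Set Φ(δ − 2.326) = 0.8; then δ − 2.326 = Φ⁻¹(0.8) = 0.842, giving δ = 3.168.
(The Φ(−δ − z_{α/2}) term is vanishingly small for δ > 0 and is dropped in the standard sample-size formula.)
δ = d·√(n/2) ⇒ n = 2(δ/d)² = 2 × (3.168 / 0.4975)² = 81.11.
Rounding up, n = 82 per group.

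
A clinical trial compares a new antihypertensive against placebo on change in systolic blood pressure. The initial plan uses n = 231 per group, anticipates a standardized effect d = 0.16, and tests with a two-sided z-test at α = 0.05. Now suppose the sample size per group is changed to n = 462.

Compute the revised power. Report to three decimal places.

Power ≈ 0.681

With n = 462 per group: δ = d·√(n/2) = 0.16 × √(462/2) = 2.4318. Critical value z_{0.025} = 1.960.
Revised power = Φ(δ − 1.960) + Φ(−δ − 1.960) = Φ(0.472) + Φ(-4.392) = 0.6815 + 0.0000 = 0.6815.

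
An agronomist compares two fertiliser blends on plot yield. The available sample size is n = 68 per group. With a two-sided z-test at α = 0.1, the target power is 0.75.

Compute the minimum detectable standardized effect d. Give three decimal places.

Required noncentrality: δ = z_{0.05} + z_{0.25} = 1.645 + 0.674 = 2.319.
(The second rejection-region term Φ(−δ − z_{α/2}) is negligible and dropped.)
δ = d·√(n/2) ⇒ d = δ/√(n/2) = 2.319/√(68/2) = 0.3978.

d ≈ 0.398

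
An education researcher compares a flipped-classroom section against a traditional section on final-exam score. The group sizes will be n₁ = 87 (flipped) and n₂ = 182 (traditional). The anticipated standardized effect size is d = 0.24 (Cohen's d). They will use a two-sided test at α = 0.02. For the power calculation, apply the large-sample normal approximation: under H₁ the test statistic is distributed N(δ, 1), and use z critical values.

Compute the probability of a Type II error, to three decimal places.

β ≈ 0.686

Noncentrality parameter: λ = d / √(1/n₁ + 1/n₂) = 0.24 / √(1/87 + 1/182) = 1.8413
Two-sided α = 0.02 → critical value z_{0.01} = 2.326.
Power = Φ(λ − 2.326) + Φ(−λ − 2.326) = Φ(-0.485) + Φ(-4.168) = 0.3138 + 0.0000 = 0.3138.
Type II error: β = 1 − power = 1 − 0.3138 = 0.6862.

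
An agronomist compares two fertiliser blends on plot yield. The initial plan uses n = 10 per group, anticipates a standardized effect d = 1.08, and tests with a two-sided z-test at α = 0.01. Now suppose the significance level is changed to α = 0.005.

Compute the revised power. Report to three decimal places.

Power ≈ 0.347

δ = d·√(n/2) = 1.08 × √(10/2) = 2.4150 (unchanged). New critical value: z_{0.0025} = 2.807.
Revised power = Φ(δ − 2.807) + Φ(−δ − 2.807) = Φ(-0.392) + Φ(-5.222) = 0.3475 + 0.0000 = 0.3475.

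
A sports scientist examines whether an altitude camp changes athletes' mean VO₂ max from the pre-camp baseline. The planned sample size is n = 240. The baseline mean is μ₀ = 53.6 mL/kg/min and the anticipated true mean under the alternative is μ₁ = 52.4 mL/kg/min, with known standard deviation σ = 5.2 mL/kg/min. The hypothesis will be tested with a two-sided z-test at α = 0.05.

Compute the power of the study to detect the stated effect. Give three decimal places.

Standardized effect: d = |μ₁ − μ₀| / σ = |52.4 − 53.6| / 5.2 = 0.2308
Noncentrality parameter: δ = d·√n = 0.2308 × √240 = 3.5751
Critical value for a two-sided test at α = 0.05: z_{α/2} = 1.960.
Power = Φ(δ − 1.960) + Φ(−δ − 1.960) = Φ(1.615) + Φ(-5.535) = 0.9469 + 0.0000 = 0.9469.

Power ≈ 0.947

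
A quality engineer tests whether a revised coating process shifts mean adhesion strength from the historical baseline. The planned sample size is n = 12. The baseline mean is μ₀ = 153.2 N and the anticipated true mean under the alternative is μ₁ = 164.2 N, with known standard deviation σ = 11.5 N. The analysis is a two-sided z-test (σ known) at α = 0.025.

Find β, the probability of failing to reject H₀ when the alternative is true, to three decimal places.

Standardized effect: d = |μ₁ − μ₀| / σ = |164.2 − 153.2| / 11.5 = 0.9565
Noncentrality parameter: δ = d·√n = 0.9565 × √12 = 3.3135
Critical value for a two-sided test at α = 0.025: z_{α/2} = 2.241.
Power = Φ(δ − 2.241) + Φ(−δ − 2.241) = Φ(1.072) + Φ(-5.555) = 0.8582 + 0.0000 = 0.8582.
Type II error: β = 1 − power = 1 − 0.8582 = 0.1418.

β ≈ 0.142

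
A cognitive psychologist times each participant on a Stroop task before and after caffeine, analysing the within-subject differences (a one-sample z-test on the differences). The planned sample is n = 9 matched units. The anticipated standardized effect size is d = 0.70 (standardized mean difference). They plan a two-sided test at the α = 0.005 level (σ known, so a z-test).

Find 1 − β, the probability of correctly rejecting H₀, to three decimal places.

Power ≈ 0.240

Noncentrality parameter: λ = d·√n = 0.70 × √9 = 2.1000
Critical value for a two-sided test at α = 0.005: z_{α/2} = 2.807.
Power = Φ(λ − 2.807) + Φ(−λ − 2.807) = Φ(-0.707) + Φ(-4.907) = 0.2398 + 0.0000 = 0.2398.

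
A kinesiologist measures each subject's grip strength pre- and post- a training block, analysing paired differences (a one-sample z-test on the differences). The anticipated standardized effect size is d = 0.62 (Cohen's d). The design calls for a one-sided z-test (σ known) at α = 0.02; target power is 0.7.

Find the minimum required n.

Set Φ(δ − 2.054) = 0.7; then δ − 2.054 = Φ⁻¹(0.7) = 0.524, giving δ = 2.578.
δ = d·√n ⇒ n = (δ/d)² = (2.578 / 0.62)² = 17.29.
Rounding up, n = 18.

n = 18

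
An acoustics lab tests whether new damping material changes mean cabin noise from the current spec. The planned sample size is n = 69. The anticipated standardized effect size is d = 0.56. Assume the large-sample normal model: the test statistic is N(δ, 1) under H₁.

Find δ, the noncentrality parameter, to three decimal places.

δ = d·√n = 0.56 × √69 = 4.6517

δ ≈ 4.652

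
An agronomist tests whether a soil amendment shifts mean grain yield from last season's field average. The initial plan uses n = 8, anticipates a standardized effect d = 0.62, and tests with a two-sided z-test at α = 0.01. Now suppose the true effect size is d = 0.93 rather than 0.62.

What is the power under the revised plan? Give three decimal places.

Power ≈ 0.522

With d = 0.93: δ = d·√n = 0.93 × √8 = 2.6304. Critical value z_{0.005} = 2.576.
Revised power = Φ(δ − 2.576) + Φ(−δ − 2.576) = Φ(0.055) + Φ(-5.206) = 0.5218 + 0.0000 = 0.5218.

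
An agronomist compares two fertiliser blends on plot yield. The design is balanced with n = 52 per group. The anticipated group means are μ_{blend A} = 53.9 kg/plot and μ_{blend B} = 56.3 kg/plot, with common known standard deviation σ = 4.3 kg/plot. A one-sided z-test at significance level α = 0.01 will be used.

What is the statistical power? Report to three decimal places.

Power ≈ 0.698

Standardized effect: d = |μ_{blend A} − μ_{blend B}| / σ = |53.9 − 56.3| / 4.3 = 0.5581
Noncentrality parameter: δ = d·√(n/2) = 0.5581 × √(52/2) = 2.8460
Critical value for a one-sided test at α = 0.01: z_α = 2.326.
Power = P(Z > 2.326 − δ) = Φ(0.520) = 0.6983.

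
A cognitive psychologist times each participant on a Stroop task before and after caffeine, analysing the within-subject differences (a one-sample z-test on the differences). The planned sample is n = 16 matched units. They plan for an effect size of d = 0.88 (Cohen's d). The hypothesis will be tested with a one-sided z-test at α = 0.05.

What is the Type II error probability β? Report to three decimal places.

Noncentrality parameter: δ = d·√n = 0.88 × √16 = 3.5200
Critical value for a one-sided test at α = 0.05: z_α = 1.645.
Power = Φ(δ − 1.645) = Φ(1.875) = 0.9696.
Type II error: β = 1 − power = 1 − 0.9696 = 0.0304.

β ≈ 0.030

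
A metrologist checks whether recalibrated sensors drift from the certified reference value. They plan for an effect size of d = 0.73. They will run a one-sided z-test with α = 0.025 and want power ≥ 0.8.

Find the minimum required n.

Set Φ(δ − 1.960) = 0.8; then δ − 1.960 = Φ⁻¹(0.8) = 0.842, giving δ = 2.802.
δ = d·√n ⇒ n = (δ/d)² = (2.802 / 0.73)² = 14.73.
Round up to the next whole unit.

n = 15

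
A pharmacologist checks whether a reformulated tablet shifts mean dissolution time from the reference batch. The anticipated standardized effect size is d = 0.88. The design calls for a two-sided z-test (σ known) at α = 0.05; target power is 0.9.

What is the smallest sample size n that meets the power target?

Set Φ(δ − 1.960) = 0.9; then δ − 1.960 = Φ⁻¹(0.9) = 1.282, giving δ = 3.242.
(The Φ(−δ − z_{α/2}) term is vanishingly small for δ > 0 and is dropped in the standard sample-size formula.)
δ = d·√n ⇒ n = (δ/d)² = (3.242 / 0.88)² = 13.57.
Round up to the next whole unit.

n = 14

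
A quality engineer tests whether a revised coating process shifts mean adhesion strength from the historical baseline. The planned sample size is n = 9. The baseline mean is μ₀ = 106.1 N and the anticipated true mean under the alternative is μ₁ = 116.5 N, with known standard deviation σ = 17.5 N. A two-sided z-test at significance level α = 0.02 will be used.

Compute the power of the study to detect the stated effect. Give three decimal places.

Standardized effect: d = |μ₁ − μ₀| / σ = |116.5 − 106.1| / 17.5 = 0.5943
Noncentrality parameter: δ = d·√n = 0.5943 × √9 = 1.7829
Critical value for a two-sided test at α = 0.02: z_{α/2} = 2.326.
Power = Φ(δ − 2.326) + Φ(−δ − 2.326) = Φ(-0.543) + Φ(-4.109) = 0.2934 + 0.0000 = 0.2934.

Power ≈ 0.293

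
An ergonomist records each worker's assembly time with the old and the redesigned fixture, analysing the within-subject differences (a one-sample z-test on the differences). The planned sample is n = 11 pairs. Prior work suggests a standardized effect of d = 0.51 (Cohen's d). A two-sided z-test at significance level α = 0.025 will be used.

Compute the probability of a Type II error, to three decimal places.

Noncentrality parameter: δ = d·√n = 0.51 × √11 = 1.6915
Critical value for a two-sided test at α = 0.025: z_{α/2} = 2.241.
Power = Φ(δ − 2.241) + Φ(−δ − 2.241) = Φ(-0.550) + Φ(-3.933) = 0.2912 + 0.0000 = 0.2912.
Type II error: β = 1 − power = 1 − 0.2912 = 0.7088.

β ≈ 0.709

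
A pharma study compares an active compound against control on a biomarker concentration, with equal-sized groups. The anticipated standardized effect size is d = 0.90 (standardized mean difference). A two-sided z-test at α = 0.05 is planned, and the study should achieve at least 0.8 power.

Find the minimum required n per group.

Set Φ(δ − 1.960) = 0.8; then δ − 1.960 = Φ⁻¹(0.8) = 0.842, giving δ = 2.802.
(Ignoring the negligible lower-tail rejection probability gives the usual closed-form inversion.)
δ = d·√(n/2) ⇒ n = 2(δ/d)² = 2 × (2.802 / 0.90)² = 19.38.
Rounding up, n = 20 per group.

n = 20 per group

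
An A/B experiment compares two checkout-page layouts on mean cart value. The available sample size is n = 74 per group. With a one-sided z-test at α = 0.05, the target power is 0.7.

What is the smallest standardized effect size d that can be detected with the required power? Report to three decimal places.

Required noncentrality: δ = z_{0.05} + z_{0.30} = 1.645 + 0.524 = 2.169.
δ = d·√(n/2) ⇒ d = δ/√(n/2) = 2.169/√(74/2) = 0.3566.

d ≈ 0.357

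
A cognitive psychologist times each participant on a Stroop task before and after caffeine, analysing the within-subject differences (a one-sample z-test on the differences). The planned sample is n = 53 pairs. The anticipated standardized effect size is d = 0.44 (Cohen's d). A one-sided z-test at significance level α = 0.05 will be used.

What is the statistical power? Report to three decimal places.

Noncentrality parameter: δ = d·√n = 0.44 × √53 = 3.2032
Critical value for a one-sided test at α = 0.05: z_α = 1.645.
Power = Φ(δ − 1.645) = Φ(1.558) = 0.9404.

Power ≈ 0.940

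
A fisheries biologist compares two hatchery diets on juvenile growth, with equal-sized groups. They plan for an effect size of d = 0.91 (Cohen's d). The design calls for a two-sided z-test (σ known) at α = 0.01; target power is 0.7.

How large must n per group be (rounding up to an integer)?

n = 24 per group

Set Φ(δ − 2.576) = 0.7; then δ − 2.576 = Φ⁻¹(0.7) = 0.524, giving δ = 3.100.
(The Φ(−δ − z_{α/2}) term is vanishingly small for δ > 0 and is dropped in the standard sample-size formula.)
δ = d·√(n/2) ⇒ n = 2(δ/d)² = 2 × (3.100 / 0.91)² = 23.21.
Rounding up, n = 24 per group.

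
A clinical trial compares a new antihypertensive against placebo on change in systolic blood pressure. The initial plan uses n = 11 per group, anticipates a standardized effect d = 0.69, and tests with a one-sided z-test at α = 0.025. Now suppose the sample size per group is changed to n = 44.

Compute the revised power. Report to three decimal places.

Power ≈ 0.899

With n = 44 per group: δ = d·√(n/2) = 0.69 × √(44/2) = 3.2364. Critical value z_{0.025} = 1.960.
Revised power = P(Z > 1.960 − δ) = Φ(1.276) = 0.8991.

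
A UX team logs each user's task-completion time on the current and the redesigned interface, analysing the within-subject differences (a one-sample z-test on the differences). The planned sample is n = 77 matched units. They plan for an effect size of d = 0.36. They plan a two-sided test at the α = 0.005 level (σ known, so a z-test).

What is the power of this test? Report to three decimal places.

Noncentrality parameter: δ = d·√n = 0.36 × √77 = 3.1590
Two-sided α = 0.005 → critical value z_{0.0025} = 2.807.
Power = Φ(δ − 2.807) + Φ(−δ − 2.807) = Φ(0.352) + Φ(-5.966) = 0.6376 + 0.0000 = 0.6376.

Power ≈ 0.638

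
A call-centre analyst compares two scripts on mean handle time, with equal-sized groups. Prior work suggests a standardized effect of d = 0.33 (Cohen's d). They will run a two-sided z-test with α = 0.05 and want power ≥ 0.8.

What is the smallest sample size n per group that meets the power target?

Set Φ(δ − 1.960) = 0.8; then δ − 1.960 = Φ⁻¹(0.8) = 0.842, giving δ = 2.802.
(The Φ(−δ − z_{α/2}) term is vanishingly small for δ > 0 and is dropped in the standard sample-size formula.)
δ = d·√(n/2) ⇒ n = 2(δ/d)² = 2 × (2.802 / 0.33)² = 144.15.
Round up to the next whole unit.

n = 145 per group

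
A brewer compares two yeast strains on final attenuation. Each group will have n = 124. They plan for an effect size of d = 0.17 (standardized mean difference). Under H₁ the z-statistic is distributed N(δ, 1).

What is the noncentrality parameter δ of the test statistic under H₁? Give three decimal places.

The noncentrality parameter scales effect size by the design's sample-size factor: δ = d·√(n/2) = 0.17 × √(124/2) = 1.3386

δ ≈ 1.339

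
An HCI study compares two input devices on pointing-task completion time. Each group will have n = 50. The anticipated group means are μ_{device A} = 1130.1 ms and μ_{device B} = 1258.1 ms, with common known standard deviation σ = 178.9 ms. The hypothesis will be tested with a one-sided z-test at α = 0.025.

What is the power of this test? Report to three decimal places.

Standardized effect: d = |μ_{device A} − μ_{device B}| / σ = |1130.1 − 1258.1| / 178.9 = 0.7155
Noncentrality parameter: δ = d·√(n/2) = 0.7155 × √(50/2) = 3.5774
Critical value for a one-sided test at α = 0.025: z_α = 1.960.
Power = P(Z > 1.960 − δ) = Φ(1.617) = 0.9471.

Power ≈ 0.947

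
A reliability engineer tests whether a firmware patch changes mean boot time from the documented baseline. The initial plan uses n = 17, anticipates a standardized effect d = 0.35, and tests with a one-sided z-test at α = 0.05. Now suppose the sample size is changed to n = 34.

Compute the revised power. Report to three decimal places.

With n = 34: δ = d·√n = 0.35 × √34 = 2.0408. Critical value z_{0.05} = 1.645.
Revised power = Φ(δ − 1.645) = Φ(0.396) = 0.6539.

Power ≈ 0.654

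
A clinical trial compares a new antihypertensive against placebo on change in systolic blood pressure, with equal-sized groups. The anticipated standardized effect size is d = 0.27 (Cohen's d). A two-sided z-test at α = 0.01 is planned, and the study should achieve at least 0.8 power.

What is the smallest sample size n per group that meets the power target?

n = 321 per group

For power 0.8 need Φ(δ − z_{0.005}) = 0.8, so δ = z_{0.005} + z_{0.20} = 2.576 + 0.842 = 3.417.
(Ignoring the negligible lower-tail rejection probability gives the usual closed-form inversion.)
δ = d·√(n/2) ⇒ n = 2(δ/d)² = 2 × (3.417 / 0.27)² = 320.41.
Round up to the next whole unit.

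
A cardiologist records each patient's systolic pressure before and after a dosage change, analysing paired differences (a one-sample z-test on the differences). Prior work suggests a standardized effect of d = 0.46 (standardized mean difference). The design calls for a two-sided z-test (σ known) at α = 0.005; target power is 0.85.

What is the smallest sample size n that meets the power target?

n = 70

For power 0.85 need Φ(δ − z_{0.0025}) = 0.85, so δ = z_{0.0025} + z_{0.15} = 2.807 + 1.036 = 3.843.
(The Φ(−δ − z_{α/2}) term is vanishingly small for δ > 0 and is dropped in the standard sample-size formula.)
δ = d·√n ⇒ n = (δ/d)² = (3.843 / 0.46)² = 69.81.
Round up to the next whole unit.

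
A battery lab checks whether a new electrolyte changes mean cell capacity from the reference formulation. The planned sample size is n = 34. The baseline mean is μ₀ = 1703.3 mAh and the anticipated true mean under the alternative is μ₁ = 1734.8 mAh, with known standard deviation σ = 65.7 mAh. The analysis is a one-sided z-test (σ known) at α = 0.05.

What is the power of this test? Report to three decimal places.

Standardized effect: d = |μ₁ − μ₀| / σ = |1734.8 − 1703.3| / 65.7 = 0.4795
Noncentrality parameter: δ = d·√n = 0.4795 × √34 = 2.7957
Critical value for a one-sided test at α = 0.05: z_α = 1.645.
Power = P(Z > 1.645 − δ) = Φ(1.151) = 0.8751.

Power ≈ 0.875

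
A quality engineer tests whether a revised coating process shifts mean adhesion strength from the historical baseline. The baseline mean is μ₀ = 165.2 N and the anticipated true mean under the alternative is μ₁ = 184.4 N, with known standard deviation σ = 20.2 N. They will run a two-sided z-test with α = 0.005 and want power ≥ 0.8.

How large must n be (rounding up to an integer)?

Standardized effect: d = |μ₁ − μ₀| / σ = |184.4 − 165.2| / 20.2 = 0.9505
For power 0.8 need Φ(δ − z_{0.0025}) = 0.8, so δ = z_{0.0025} + z_{0.20} = 2.807 + 0.842 = 3.649.
(Ignoring the negligible lower-tail rejection probability gives the usual closed-form inversion.)
δ = d·√n ⇒ n = (δ/d)² = (3.649 / 0.9505)² = 14.74.
Rounding up, n = 15.

n = 15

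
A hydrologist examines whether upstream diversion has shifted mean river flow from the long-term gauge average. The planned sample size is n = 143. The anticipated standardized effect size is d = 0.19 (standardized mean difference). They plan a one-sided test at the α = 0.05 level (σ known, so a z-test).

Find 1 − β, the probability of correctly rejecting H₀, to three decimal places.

Power ≈ 0.735

Noncentrality parameter: δ = d·√n = 0.19 × √143 = 2.2721
One-sided α = 0.05 → critical value z_{0.05} = 1.645.
Power = Φ(δ − 1.645) = Φ(0.627) = 0.7347.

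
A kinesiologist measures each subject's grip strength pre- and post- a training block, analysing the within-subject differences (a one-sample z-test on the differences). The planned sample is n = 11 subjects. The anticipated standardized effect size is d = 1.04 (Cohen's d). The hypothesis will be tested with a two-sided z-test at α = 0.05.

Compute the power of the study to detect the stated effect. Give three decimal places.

Power ≈ 0.932

Noncentrality parameter: δ = d·√n = 1.04 × √11 = 3.4493
Two-sided α = 0.05 → critical value z_{0.025} = 1.960.
Power = Φ(δ − 1.960) + Φ(−δ − 1.960) = Φ(1.489) + Φ(-5.409) = 0.9318 + 0.0000 = 0.9318.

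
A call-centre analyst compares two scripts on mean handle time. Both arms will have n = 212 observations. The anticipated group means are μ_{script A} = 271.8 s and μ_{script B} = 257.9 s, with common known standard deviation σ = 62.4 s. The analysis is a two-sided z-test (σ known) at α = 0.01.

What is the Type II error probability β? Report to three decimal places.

β ≈ 0.611

Standardized effect: d = |μ_{script A} − μ_{script B}| / σ = |271.8 − 257.9| / 62.4 = 0.2228
Noncentrality parameter: δ = d·√(n/2) = 0.2228 × √(212/2) = 2.2934
Two-sided α = 0.01 → critical value z_{0.005} = 2.576.
Power = Φ(δ − 2.576) + Φ(−δ − 2.576) = Φ(-0.282) + Φ(-4.869) = 0.3888 + 0.0000 = 0.3888.
Type II error: β = 1 − power = 1 − 0.3888 = 0.6112.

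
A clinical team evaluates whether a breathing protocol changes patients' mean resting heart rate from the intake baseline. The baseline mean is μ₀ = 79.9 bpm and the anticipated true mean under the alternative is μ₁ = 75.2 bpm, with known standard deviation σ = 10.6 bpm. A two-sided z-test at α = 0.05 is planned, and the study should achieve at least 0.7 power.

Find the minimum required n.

Standardized effect: d = |μ₁ − μ₀| / σ = |75.2 − 79.9| / 10.6 = 0.4434
Set Φ(δ − 1.960) = 0.7; then δ − 1.960 = Φ⁻¹(0.7) = 0.524, giving δ = 2.484.
(The Φ(−δ − z_{α/2}) term is vanishingly small for δ > 0 and is dropped in the standard sample-size formula.)
δ = d·√n ⇒ n = (δ/d)² = (2.484 / 0.4434)² = 31.39.
Round up to the next whole unit.

n = 32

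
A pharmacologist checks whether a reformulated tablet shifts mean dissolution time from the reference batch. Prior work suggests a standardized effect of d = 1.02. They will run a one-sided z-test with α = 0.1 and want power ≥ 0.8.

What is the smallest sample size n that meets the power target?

Set Φ(δ − 1.282) = 0.8; then δ − 1.282 = Φ⁻¹(0.8) = 0.842, giving δ = 2.123.
δ = d·√n ⇒ n = (δ/d)² = (2.123 / 1.02)² = 4.33.
Rounding up, n = 5.

n = 5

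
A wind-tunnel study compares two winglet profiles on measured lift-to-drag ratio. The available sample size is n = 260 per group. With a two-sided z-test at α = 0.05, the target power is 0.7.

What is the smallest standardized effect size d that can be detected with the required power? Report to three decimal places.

d ≈ 0.218

Required noncentrality: δ = z_{0.025} + z_{0.30} = 1.960 + 0.524 = 2.484.
(The second rejection-region term Φ(−δ − z_{α/2}) is negligible and dropped.)
δ = d·√(n/2) ⇒ d = δ/√(n/2) = 2.484/√(260/2) = 0.2179.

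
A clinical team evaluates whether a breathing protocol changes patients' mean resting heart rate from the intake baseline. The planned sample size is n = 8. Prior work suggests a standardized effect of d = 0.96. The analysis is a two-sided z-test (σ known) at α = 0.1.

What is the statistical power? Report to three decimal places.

Power ≈ 0.858

Noncentrality parameter: δ = d·√n = 0.96 × √8 = 2.7153
Two-sided α = 0.1 → critical value z_{0.05} = 1.645.
Power = Φ(δ − 1.645) + Φ(−δ − 1.645) = Φ(1.070) + Φ(-4.360) = 0.8578 + 0.0000 = 0.8578.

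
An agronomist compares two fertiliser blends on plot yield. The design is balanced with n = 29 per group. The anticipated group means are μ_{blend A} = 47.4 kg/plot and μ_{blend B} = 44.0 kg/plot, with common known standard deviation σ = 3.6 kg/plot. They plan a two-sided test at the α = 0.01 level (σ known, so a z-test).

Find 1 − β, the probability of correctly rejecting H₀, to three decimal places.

Power ≈ 0.846

Standardized effect: d = |μ_{blend A} − μ_{blend B}| / σ = |47.4 − 44.0| / 3.6 = 0.9444
Noncentrality parameter: δ = d·√(n/2) = 0.9444 × √(29/2) = 3.5963
Two-sided α = 0.01 → critical value z_{0.005} = 2.576.
Power = Φ(δ − 2.576) + Φ(−δ − 2.576) = Φ(1.021) + Φ(-6.172) = 0.8463 + 0.0000 = 0.8463.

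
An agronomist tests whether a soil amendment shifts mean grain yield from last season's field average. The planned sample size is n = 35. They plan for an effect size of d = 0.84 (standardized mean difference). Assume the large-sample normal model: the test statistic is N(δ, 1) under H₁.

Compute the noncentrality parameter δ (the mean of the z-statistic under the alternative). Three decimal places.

The noncentrality parameter scales effect size by the design's sample-size factor: δ = d·√n = 0.84 × √35 = 4.9695

δ ≈ 4.970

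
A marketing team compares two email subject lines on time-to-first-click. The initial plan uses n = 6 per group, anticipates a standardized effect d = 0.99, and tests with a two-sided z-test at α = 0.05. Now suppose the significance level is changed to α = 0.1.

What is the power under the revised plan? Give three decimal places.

Power ≈ 0.528

δ = d·√(n/2) = 0.99 × √(6/2) = 1.7147 (unchanged). New critical value: z_{0.05} = 1.645.
Revised power = Φ(δ − 1.645) + Φ(−δ − 1.645) = Φ(0.070) + Φ(-3.360) = 0.5279 + 0.0004 = 0.5282.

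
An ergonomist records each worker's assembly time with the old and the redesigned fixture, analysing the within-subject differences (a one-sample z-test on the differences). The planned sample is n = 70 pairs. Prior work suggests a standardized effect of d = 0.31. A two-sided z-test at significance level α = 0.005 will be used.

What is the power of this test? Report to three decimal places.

Noncentrality parameter: λ = d·√n = 0.31 × √70 = 2.5936
Two-sided α = 0.005 → critical value z_{0.0025} = 2.807.
Power = Φ(λ − 2.807) + Φ(−λ − 2.807) = Φ(-0.213) + Φ(-5.401) = 0.4155 + 0.0000 = 0.4155.

Power ≈ 0.416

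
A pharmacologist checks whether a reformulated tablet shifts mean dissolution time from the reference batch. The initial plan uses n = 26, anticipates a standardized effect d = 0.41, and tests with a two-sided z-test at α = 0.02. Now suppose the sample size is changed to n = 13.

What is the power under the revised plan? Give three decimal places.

Power ≈ 0.198

With n = 13: δ = d·√n = 0.41 × √13 = 1.4783. Critical value z_{0.01} = 2.326.
Revised power = Φ(δ − 2.326) + Φ(−δ − 2.326) = Φ(-0.848) + Φ(-3.805) = 0.1982 + 0.0001 = 0.1983.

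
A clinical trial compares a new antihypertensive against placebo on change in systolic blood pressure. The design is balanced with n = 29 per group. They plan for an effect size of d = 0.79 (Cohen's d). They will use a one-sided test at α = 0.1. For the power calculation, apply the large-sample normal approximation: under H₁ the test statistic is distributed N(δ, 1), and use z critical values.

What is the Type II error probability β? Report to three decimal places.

β ≈ 0.042

Noncentrality parameter: δ = d·√(n/2) = 0.79 × √(29/2) = 3.0082
Critical value for a one-sided test at α = 0.1: z_α = 1.282.
Power = P(Z > 1.282 − δ) = Φ(1.727) = 0.9579.
Type II error: β = 1 − power = 1 − 0.9579 = 0.0421.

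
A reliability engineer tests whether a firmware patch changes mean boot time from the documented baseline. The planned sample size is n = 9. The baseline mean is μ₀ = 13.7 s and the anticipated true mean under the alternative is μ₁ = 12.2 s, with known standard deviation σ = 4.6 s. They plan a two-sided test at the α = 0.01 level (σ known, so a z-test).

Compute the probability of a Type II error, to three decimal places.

β ≈ 0.945

Standardized effect: d = |μ₁ − μ₀| / σ = |12.2 − 13.7| / 4.6 = 0.3261
Noncentrality parameter: λ = d·√n = 0.3261 × √9 = 0.9783
Two-sided α = 0.01 → critical value z_{0.005} = 2.576.
Power = Φ(λ − 2.576) + Φ(−λ − 2.576) = Φ(-1.598) + Φ(-3.554) = 0.0551 + 0.0002 = 0.0553.
Type II error: β = 1 − power = 1 − 0.0553 = 0.9447.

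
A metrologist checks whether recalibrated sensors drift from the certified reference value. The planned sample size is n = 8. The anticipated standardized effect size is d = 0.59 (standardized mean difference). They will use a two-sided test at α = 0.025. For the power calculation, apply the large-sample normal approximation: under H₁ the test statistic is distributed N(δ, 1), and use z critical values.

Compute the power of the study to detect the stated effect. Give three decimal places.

Power ≈ 0.283

Noncentrality parameter: δ = d·√n = 0.59 × √8 = 1.6688
Two-sided α = 0.025 → critical value z_{0.0125} = 2.241.
Power = Φ(δ − 2.241) + Φ(−δ − 2.241) = Φ(-0.573) + Φ(-3.910) = 0.2834 + 0.0000 = 0.2835.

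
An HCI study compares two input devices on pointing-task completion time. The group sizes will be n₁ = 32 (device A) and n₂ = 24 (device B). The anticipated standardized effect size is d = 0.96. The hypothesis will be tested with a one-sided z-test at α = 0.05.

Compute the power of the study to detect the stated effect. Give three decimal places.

Noncentrality parameter: δ = d / √(1/n₁ + 1/n₂) = 0.96 / √(1/32 + 1/24) = 3.5551
One-sided α = 0.05 → critical value z_{0.05} = 1.645.
Power = Φ(δ − 1.645) = Φ(1.910) = 0.9720.

Power ≈ 0.972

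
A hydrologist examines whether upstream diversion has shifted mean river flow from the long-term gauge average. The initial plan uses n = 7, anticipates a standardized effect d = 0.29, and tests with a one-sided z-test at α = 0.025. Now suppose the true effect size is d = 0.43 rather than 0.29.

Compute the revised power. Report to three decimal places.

With d = 0.43: δ = d·√n = 0.43 × √7 = 1.1377. Critical value z_{0.025} = 1.960.
Revised power = P(Z > 1.960 − δ) = Φ(-0.822) = 0.2055.

Power ≈ 0.205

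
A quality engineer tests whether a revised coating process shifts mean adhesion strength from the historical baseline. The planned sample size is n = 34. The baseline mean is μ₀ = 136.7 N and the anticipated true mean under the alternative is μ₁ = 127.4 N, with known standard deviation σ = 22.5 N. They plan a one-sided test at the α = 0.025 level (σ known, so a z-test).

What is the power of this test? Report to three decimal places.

Standardized effect: d = |μ₁ − μ₀| / σ = |127.4 − 136.7| / 22.5 = 0.4133
Noncentrality parameter: δ = d·√n = 0.4133 × √34 = 2.4101
One-sided α = 0.025 → critical value z_{0.025} = 1.960.
Power = Φ(δ − 1.960) = Φ(0.450) = 0.6737.

Power ≈ 0.674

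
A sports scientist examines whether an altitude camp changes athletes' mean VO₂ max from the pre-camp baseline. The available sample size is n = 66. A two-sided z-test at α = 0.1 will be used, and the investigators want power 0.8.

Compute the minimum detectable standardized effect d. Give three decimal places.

Required noncentrality: δ = z_{0.05} + z_{0.20} = 1.645 + 0.842 = 2.486.
(The second rejection-region term Φ(−δ − z_{α/2}) is negligible and dropped.)
δ = d·√n ⇒ d = δ/√n = 2.486/√66 = 0.3061.

d ≈ 0.306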